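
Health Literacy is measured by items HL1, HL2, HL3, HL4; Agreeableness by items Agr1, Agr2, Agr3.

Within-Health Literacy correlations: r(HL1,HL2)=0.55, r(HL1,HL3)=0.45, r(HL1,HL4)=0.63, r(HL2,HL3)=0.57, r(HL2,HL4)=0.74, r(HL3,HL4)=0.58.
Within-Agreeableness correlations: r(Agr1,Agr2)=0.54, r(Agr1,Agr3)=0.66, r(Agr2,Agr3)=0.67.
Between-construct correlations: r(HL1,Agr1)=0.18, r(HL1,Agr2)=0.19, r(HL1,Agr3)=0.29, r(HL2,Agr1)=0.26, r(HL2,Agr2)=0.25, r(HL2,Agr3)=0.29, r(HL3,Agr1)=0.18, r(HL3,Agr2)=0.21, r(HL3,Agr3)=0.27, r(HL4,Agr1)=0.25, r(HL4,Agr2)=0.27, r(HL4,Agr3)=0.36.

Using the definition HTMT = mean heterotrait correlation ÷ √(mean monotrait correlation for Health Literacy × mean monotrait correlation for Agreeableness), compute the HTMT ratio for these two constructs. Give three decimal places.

Mean heterotrait r = 3.00/12 = 0.2500.
Mean within-HL = 3.52/6 = 0.5867; mean within-Agr = 1.87/3 = 0.6233.
Geometric mean = √(0.5867 × 0.6233) = 0.6047.
HTMT = 0.2500 / 0.6047 = 0.413.

0.413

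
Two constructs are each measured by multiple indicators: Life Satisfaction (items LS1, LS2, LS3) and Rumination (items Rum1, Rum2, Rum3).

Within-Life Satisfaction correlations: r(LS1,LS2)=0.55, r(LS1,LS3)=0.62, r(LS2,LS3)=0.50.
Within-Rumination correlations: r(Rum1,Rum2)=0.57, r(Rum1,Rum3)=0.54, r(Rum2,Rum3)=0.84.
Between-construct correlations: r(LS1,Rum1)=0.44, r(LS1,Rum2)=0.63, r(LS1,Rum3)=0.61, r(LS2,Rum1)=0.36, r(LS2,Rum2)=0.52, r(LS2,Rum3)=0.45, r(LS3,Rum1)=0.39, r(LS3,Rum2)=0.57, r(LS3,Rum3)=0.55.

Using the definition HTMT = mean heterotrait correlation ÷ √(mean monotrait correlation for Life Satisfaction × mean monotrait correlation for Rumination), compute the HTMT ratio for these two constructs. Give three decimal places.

0.835

Mean between = 4.52/9 = 0.5022.
Mean within-LS = 1.67/3 = 0.5567; mean within-Rum = 1.95/3 = 0.6500.
Geometric mean = √(0.5567 × 0.6500) = 0.6015.
HTMT = 0.5022 / 0.6015 = 0.835.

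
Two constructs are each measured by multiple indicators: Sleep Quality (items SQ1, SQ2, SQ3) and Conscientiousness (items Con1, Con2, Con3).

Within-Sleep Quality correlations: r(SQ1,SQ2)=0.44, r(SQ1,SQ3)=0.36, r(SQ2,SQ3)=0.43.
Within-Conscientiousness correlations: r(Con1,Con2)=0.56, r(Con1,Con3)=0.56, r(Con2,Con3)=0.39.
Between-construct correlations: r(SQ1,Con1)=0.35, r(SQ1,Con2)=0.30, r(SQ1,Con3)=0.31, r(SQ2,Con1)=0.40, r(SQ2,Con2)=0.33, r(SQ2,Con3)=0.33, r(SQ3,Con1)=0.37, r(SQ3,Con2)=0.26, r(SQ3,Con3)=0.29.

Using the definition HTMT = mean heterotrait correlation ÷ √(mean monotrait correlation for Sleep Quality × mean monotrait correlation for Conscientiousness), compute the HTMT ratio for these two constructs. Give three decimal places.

Mean heterotrait r = 2.94/9 = 0.3267.
Mean within-SQ = 1.23/3 = 0.4100; mean within-Con = 1.51/3 = 0.5033.
Geometric mean = √(0.4100 × 0.5033) = 0.4543.
HTMT = 0.3267 / 0.4543 = 0.719.

0.719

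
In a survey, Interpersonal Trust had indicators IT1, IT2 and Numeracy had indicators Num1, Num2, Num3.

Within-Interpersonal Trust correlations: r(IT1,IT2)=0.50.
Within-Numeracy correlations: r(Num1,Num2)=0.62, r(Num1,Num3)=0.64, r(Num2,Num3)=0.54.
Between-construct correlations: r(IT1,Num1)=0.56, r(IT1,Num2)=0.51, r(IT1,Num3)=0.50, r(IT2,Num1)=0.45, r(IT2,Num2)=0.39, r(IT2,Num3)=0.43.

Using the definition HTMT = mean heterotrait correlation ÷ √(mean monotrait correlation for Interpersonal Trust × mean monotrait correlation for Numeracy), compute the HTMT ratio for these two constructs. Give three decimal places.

0.864

Mean heterotrait r = 2.84/6 = 0.4733.
Mean within-IT = 0.50/1 = 0.5000; mean within-Num = 1.80/3 = 0.6000.
Geometric mean = √(0.5000 × 0.6000) = 0.5477.
HTMT = 0.4733 / 0.5477 = 0.864.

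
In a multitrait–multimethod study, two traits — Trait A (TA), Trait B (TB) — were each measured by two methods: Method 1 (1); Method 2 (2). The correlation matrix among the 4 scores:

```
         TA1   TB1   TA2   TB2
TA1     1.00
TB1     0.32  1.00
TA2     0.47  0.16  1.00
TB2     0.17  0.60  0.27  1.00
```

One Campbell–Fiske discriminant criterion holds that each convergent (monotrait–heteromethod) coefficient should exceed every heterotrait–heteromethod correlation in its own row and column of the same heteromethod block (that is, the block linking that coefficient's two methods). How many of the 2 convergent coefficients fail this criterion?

0

Convergent coefficients and their comparison sets:
TA (methods 1·2): 0.47 vs {0.17, 0.16} → pass.
TB (methods 1·2): 0.60 vs {0.16, 0.17} → pass.
0 of 2 fail.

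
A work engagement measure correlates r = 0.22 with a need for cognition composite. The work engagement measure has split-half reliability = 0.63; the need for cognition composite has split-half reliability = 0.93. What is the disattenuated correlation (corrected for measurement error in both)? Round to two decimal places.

0.29

r_true = r_obs / √(r_xx · r_yy) = 0.22 / √(0.63 × 0.93) = 0.22 / √0.5859 = 0.22 / 0.7654 ≈ 0.29.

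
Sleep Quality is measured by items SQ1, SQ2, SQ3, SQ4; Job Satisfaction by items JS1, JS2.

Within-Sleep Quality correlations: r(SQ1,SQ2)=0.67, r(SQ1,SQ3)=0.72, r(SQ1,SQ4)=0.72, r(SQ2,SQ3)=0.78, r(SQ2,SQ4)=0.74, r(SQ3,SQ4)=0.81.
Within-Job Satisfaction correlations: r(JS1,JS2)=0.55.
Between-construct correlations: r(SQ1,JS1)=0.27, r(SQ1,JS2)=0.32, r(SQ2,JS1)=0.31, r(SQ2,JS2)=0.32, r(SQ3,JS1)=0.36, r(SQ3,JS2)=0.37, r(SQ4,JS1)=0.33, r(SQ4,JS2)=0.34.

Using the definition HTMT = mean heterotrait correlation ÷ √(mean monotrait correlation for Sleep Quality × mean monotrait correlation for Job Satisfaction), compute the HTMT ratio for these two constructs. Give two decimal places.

0.51

Mean heterotrait r = 2.62/8 = 0.3275.
Mean within-SQ = 4.44/6 = 0.7400; mean within-JS = 0.55/1 = 0.5500.
Geometric mean = √(0.7400 × 0.5500) = 0.6380.
HTMT = 0.3275 / 0.6380 = 0.51.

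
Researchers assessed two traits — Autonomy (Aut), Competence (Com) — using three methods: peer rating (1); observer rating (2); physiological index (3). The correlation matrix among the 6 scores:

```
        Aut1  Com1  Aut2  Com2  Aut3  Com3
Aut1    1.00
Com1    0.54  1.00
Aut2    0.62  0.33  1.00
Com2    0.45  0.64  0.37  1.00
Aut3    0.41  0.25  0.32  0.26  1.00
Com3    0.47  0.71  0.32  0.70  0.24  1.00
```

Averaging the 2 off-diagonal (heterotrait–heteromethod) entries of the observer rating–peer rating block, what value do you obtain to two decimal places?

0.39

HTHM values (method 2 × method 1): 0.33, 0.45; mean = 0.78/2 = 0.39.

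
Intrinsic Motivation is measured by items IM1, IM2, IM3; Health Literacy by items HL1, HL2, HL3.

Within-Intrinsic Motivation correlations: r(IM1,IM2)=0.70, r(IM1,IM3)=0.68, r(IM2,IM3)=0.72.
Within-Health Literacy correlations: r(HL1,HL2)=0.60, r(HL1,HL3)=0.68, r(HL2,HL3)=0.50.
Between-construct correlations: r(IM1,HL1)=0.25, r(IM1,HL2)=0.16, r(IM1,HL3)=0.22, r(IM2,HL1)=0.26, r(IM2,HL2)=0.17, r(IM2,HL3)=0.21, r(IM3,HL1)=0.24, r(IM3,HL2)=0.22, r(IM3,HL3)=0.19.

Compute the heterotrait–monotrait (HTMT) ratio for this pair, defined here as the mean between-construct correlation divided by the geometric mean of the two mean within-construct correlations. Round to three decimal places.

0.331

Mean between = 1.92/9 = 0.2133.
Mean within-IM = 2.10/3 = 0.7000; mean within-HL = 1.78/3 = 0.5933.
Geometric mean = √(0.7000 × 0.5933) = 0.6444.
HTMT = 0.2133 / 0.6444 = 0.331.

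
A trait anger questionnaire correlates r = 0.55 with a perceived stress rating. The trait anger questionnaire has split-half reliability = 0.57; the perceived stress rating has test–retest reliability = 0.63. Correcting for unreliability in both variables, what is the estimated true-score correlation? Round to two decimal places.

0.92

r_true = r_obs / √(r_xx · r_yy) = 0.55 / √(0.57 × 0.63) = 0.55 / √0.3591 = 0.55 / 0.5992 ≈ 0.92.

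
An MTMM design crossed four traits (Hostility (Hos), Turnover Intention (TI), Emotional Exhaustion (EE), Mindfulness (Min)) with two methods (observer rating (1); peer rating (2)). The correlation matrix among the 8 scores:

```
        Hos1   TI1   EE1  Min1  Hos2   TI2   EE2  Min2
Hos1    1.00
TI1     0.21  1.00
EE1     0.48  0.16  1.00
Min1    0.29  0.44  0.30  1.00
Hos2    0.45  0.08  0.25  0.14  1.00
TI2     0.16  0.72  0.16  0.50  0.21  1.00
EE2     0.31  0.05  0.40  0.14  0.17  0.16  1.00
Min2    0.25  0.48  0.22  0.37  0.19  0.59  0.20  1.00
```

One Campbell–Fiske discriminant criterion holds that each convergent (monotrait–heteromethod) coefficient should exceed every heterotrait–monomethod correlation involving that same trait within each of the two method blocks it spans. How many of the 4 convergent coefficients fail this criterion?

3

Convergent coefficients and their comparison sets:
Hos (methods 1·2): 0.45 vs {0.21, 0.21, 0.48, 0.17, 0.29, 0.19} → fail.
TI (methods 1·2): 0.72 vs {0.21, 0.21, 0.16, 0.16, 0.44, 0.59} → pass.
EE (methods 1·2): 0.40 vs {0.48, 0.17, 0.16, 0.16, 0.30, 0.20} → fail.
Min (methods 1·2): 0.37 vs {0.29, 0.19, 0.44, 0.59, 0.30, 0.20} → fail.
3 of 4 fail.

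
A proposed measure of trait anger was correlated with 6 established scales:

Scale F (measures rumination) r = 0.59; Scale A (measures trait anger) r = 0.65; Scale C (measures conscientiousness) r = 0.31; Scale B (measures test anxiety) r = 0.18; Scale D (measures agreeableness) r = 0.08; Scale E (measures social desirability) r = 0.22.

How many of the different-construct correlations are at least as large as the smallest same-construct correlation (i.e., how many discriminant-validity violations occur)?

Convergent (same construct = trait anger): Scale A.
Smallest convergent = 0.65. Discriminant values: 0.59, 0.31, 0.18, 0.08, 0.22; count ≥ 0.65 → 0.

0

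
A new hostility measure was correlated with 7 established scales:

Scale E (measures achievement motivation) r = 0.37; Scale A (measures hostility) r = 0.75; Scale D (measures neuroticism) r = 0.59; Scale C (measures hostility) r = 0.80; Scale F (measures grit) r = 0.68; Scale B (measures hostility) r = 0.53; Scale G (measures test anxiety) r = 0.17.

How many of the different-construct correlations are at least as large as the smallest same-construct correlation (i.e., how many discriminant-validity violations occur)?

Convergent (same construct = hostility): Scale A, Scale C, Scale B.
Smallest convergent = 0.53. Discriminant values: 0.37, 0.59, 0.68, 0.17; count ≥ 0.53 → 2.

2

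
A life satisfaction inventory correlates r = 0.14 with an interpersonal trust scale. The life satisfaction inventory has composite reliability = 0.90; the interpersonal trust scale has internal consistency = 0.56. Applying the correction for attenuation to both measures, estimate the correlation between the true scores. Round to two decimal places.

r_true = r_obs / √(r_xx · r_yy) = 0.14 / √(0.90 × 0.56) = 0.14 / √0.5040 = 0.14 / 0.7099 ≈ 0.20.

0.20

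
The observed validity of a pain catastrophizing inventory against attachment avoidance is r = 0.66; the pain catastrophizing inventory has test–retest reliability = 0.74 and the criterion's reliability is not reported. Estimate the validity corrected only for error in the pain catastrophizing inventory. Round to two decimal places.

0.77

Single correction: r_c = r_obs / √r_xx = 0.66 / √0.74 = 0.66 / 0.8602 ≈ 0.77.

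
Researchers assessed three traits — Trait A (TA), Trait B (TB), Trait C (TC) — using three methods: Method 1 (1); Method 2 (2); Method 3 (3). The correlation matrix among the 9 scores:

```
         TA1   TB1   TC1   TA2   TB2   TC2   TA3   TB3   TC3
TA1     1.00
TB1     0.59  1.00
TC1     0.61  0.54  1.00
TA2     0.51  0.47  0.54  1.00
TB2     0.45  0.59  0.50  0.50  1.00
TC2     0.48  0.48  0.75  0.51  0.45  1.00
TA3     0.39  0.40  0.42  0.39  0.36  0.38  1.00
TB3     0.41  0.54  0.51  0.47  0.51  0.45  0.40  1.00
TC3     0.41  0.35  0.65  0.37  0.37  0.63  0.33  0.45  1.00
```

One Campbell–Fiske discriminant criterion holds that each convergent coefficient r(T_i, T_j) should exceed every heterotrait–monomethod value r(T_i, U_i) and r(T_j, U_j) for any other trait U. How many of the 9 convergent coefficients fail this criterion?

5

Convergent coefficients and their comparison sets:
TA (methods 1·2): 0.51 vs {0.59, 0.50, 0.61, 0.51} → fail.
TA (methods 1·3): 0.39 vs {0.59, 0.40, 0.61, 0.33} → fail.
TA (methods 2·3): 0.39 vs {0.50, 0.40, 0.51, 0.33} → fail.
TB (methods 1·2): 0.59 vs {0.59, 0.50, 0.54, 0.45} → fail.
TB (methods 1·3): 0.54 vs {0.59, 0.40, 0.54, 0.45} → fail.
TB (methods 2·3): 0.51 vs {0.50, 0.40, 0.45, 0.45} → pass.
TC (methods 1·2): 0.75 vs {0.61, 0.51, 0.54, 0.45} → pass.
TC (methods 1·3): 0.65 vs {0.61, 0.33, 0.54, 0.45} → pass.
TC (methods 2·3): 0.63 vs {0.51, 0.33, 0.45, 0.45} → pass.
5 of 9 fail.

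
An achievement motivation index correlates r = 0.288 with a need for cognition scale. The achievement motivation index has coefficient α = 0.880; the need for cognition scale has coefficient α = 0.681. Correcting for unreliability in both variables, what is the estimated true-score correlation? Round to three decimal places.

r_true = r_obs / √(r_xx · r_yy) = 0.288 / √(0.880 × 0.681) = 0.288 / √0.599280 = 0.288 / 0.7741 ≈ 0.372.

0.372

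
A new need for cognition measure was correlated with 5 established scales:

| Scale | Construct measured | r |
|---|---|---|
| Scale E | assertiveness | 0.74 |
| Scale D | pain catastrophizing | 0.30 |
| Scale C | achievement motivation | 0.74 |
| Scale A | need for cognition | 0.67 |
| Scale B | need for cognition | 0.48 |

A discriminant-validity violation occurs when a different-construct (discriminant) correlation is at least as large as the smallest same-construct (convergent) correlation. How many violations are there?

Convergent (same construct = need for cognition): Scale A, Scale B.
Smallest convergent = 0.48. Discriminant values: 0.74, 0.30, 0.74; count ≥ 0.48 → 2.

2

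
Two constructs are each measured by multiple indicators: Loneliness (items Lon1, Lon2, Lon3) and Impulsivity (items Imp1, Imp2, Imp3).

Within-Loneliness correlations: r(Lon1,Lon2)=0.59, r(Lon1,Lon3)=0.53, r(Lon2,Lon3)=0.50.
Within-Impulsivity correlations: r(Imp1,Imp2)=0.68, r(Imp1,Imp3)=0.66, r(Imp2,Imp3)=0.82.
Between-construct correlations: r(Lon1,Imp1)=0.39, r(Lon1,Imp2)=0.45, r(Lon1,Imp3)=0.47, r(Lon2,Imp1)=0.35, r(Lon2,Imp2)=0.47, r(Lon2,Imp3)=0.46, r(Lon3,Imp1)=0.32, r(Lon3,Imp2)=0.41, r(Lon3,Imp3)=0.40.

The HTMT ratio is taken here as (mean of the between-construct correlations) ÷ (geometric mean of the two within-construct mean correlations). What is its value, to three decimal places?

0.663

Mean between = 3.72/9 = 0.4133.
Mean within-Lon = 1.62/3 = 0.5400; mean within-Imp = 2.16/3 = 0.7200.
Geometric mean = √(0.5400 × 0.7200) = 0.6235.
HTMT = 0.4133 / 0.6235 = 0.663.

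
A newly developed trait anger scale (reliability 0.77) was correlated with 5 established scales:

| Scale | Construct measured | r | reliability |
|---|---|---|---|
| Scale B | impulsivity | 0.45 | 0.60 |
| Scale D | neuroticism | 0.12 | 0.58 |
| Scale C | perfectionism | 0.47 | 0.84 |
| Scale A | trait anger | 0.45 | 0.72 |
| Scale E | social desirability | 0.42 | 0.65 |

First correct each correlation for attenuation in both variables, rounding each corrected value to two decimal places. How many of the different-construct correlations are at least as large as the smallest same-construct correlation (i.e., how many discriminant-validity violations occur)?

1

Disattenuated r (r / √(r_scale · r_new)):
  Scale B (disc): 0.45 / √(0.60·0.77) = 0.66
  Scale D (disc): 0.12 / √(0.58·0.77) = 0.18
  Scale C (disc): 0.47 / √(0.84·0.77) = 0.58
  Scale A (conv): 0.45 / √(0.72·0.77) = 0.60
  Scale E (disc): 0.42 / √(0.65·0.77) = 0.59
Smallest convergent = 0.60. Discriminant values: 0.66, 0.18, 0.58, 0.59; count ≥ 0.60 → 1.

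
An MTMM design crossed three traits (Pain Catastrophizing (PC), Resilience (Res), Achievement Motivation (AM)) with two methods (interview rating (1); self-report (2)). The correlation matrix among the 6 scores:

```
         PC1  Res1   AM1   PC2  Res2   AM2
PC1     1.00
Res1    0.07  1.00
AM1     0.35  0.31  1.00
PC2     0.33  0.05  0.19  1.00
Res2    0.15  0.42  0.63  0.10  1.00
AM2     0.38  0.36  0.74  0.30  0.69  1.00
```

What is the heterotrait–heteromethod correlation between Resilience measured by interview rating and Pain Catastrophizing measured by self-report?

0.05

Different traits and methods: r(Res1, PC2) = 0.05.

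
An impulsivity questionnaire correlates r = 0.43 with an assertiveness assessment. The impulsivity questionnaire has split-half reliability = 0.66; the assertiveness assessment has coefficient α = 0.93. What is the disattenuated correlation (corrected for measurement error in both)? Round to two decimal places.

0.55

r_true = r_obs / √(r_xx · r_yy) = 0.43 / √(0.66 × 0.93) = 0.43 / √0.6138 = 0.43 / 0.7835 ≈ 0.55.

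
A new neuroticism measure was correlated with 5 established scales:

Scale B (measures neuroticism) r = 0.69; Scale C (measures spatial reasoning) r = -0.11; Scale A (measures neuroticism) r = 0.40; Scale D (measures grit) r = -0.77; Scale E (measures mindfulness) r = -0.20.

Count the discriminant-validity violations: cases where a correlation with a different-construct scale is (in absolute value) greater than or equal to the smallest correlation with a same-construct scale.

Convergent (same construct = neuroticism): Scale B, Scale A.
Smallest convergent = 0.40. Discriminant |r|: 0.11, 0.77, 0.20; count ≥ 0.40 → 1.

1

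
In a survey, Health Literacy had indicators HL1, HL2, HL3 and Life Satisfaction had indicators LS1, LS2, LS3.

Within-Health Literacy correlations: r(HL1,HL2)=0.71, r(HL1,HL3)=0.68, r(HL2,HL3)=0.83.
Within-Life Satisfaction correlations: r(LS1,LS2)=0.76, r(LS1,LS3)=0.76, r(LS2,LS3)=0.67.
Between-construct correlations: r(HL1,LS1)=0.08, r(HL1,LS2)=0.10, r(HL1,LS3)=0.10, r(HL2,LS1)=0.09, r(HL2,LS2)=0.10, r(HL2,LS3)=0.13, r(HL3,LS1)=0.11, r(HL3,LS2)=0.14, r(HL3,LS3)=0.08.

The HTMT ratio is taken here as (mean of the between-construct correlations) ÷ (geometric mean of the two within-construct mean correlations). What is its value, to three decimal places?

Mean between = 0.93/9 = 0.1033.
Mean within-HL = 2.22/3 = 0.7400; mean within-LS = 2.19/3 = 0.7300.
Geometric mean = √(0.7400 × 0.7300) = 0.7350.
HTMT = 0.1033 / 0.7350 = 0.141.

0.141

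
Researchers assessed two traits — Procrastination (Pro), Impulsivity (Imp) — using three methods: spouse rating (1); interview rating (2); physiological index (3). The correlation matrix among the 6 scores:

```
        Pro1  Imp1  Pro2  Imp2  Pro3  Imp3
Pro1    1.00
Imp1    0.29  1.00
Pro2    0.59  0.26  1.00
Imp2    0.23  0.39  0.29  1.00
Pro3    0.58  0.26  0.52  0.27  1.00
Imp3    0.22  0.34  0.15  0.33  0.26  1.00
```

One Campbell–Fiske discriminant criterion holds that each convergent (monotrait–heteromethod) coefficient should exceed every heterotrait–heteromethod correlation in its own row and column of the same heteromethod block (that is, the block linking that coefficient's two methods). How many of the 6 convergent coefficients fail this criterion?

0

Each convergent coefficient versus the relevant comparison correlations:
Pro (methods 1·2): 0.59 vs {0.23, 0.26} → pass.
Pro (methods 1·3): 0.58 vs {0.22, 0.26} → pass.
Pro (methods 2·3): 0.52 vs {0.15, 0.27} → pass.
Imp (methods 1·2): 0.39 vs {0.26, 0.23} → pass.
Imp (methods 1·3): 0.34 vs {0.26, 0.22} → pass.
Imp (methods 2·3): 0.33 vs {0.27, 0.15} → pass.
0 of 6 fail.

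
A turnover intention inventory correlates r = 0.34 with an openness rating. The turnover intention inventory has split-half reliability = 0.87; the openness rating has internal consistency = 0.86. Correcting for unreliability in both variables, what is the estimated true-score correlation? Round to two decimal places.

r_true = r_obs / √(r_xx · r_yy) = 0.34 / √(0.87 × 0.86) = 0.34 / √0.7482 = 0.34 / 0.8650 ≈ 0.39.

0.39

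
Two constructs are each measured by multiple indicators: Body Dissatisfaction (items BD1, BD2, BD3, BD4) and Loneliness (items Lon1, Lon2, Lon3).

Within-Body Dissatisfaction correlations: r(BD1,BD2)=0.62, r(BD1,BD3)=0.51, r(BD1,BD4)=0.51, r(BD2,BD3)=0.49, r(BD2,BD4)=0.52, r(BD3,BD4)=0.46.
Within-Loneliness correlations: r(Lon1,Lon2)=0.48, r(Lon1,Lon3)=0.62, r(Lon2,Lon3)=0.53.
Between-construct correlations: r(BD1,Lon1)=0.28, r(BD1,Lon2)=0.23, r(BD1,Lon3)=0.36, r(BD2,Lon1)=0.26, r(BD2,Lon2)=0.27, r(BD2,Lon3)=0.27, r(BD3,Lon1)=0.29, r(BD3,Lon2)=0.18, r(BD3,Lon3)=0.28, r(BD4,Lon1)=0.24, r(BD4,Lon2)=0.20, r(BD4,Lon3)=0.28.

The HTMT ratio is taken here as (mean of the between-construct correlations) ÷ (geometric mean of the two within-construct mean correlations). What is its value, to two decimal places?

Mean heterotrait r = 3.14/12 = 0.2617.
Mean within-BD = 3.11/6 = 0.5183; mean within-Lon = 1.63/3 = 0.5433.
Geometric mean = √(0.5183 × 0.5433) = 0.5307.
HTMT = 0.2617 / 0.5307 = 0.49.

0.49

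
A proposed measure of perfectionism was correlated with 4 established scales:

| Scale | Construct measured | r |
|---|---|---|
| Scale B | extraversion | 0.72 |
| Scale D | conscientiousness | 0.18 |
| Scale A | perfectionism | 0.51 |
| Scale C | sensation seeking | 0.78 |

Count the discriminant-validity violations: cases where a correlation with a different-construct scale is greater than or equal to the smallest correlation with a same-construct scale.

Convergent (same construct = perfectionism): Scale A.
Smallest convergent = 0.51. Discriminant values: 0.72, 0.18, 0.78; count ≥ 0.51 → 2.

2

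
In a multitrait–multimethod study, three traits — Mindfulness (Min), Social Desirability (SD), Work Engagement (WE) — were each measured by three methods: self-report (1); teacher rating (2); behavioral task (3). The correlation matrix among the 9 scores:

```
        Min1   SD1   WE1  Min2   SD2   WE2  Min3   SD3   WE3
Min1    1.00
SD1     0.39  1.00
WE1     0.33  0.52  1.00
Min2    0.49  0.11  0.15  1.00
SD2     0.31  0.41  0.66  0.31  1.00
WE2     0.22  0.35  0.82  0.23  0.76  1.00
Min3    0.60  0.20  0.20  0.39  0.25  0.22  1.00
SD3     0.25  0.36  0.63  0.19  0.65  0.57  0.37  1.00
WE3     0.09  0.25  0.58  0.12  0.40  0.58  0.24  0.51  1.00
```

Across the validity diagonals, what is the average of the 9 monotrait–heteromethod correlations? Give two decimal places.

Convergent values: 0.49, 0.60, 0.39, 0.41, 0.36, 0.65, 0.82, 0.58, 0.58; mean = 4.88/9 = 0.54.

0.54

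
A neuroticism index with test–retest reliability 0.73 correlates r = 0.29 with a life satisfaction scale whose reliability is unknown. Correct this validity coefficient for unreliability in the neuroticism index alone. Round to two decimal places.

0.34

Single correction: r_c = r_obs / √r_xx = 0.29 / √0.73 = 0.29 / 0.8544 ≈ 0.34.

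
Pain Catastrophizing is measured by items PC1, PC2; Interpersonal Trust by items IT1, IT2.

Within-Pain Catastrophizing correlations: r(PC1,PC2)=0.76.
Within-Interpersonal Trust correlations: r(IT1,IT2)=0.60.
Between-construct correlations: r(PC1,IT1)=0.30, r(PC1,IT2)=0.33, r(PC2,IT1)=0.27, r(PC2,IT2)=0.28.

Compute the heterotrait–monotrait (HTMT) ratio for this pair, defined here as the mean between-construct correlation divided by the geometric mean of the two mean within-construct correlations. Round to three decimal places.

0.437

Mean between = 1.18/4 = 0.2950.
Mean within-PC = 0.76/1 = 0.7600; mean within-IT = 0.60/1 = 0.6000.
Geometric mean = √(0.7600 × 0.6000) = 0.6753.
HTMT = 0.2950 / 0.6753 = 0.437.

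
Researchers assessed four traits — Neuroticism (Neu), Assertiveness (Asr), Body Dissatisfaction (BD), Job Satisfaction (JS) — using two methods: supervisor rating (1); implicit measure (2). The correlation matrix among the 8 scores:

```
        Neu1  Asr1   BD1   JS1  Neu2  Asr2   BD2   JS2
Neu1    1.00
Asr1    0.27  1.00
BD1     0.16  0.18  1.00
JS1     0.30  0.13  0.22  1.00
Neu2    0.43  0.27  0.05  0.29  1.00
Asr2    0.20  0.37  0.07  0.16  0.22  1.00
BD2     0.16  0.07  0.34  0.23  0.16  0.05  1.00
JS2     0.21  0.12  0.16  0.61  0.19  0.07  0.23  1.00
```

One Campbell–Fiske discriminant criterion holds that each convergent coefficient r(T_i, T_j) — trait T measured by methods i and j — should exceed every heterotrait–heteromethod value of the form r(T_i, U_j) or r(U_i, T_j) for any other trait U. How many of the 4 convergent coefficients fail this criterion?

Convergent coefficients and their comparison sets:
Neu (methods 1·2): 0.43 vs {0.20, 0.27, 0.16, 0.05, 0.21, 0.29} → pass.
Asr (methods 1·2): 0.37 vs {0.27, 0.20, 0.07, 0.07, 0.12, 0.16} → pass.
BD (methods 1·2): 0.34 vs {0.05, 0.16, 0.07, 0.07, 0.16, 0.23} → pass.
JS (methods 1·2): 0.61 vs {0.29, 0.21, 0.16, 0.12, 0.23, 0.16} → pass.
0 of 4 fail.

0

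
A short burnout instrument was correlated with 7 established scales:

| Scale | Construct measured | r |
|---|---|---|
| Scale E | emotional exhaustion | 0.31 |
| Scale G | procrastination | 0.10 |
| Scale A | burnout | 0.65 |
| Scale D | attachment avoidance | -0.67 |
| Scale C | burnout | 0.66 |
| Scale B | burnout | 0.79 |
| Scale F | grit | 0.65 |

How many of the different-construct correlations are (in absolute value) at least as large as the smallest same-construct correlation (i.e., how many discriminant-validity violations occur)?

2

Convergent (same construct = burnout): Scale A, Scale C, Scale B.
Smallest convergent = 0.65. Discriminant |r|: 0.31, 0.10, 0.67, 0.65; count ≥ 0.65 → 2.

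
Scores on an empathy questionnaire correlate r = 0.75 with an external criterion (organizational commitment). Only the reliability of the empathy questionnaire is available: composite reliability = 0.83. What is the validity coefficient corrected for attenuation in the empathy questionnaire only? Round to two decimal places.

0.82

Single correction: r_c = r_obs / √r_xx = 0.75 / √0.83 = 0.75 / 0.9110 ≈ 0.82.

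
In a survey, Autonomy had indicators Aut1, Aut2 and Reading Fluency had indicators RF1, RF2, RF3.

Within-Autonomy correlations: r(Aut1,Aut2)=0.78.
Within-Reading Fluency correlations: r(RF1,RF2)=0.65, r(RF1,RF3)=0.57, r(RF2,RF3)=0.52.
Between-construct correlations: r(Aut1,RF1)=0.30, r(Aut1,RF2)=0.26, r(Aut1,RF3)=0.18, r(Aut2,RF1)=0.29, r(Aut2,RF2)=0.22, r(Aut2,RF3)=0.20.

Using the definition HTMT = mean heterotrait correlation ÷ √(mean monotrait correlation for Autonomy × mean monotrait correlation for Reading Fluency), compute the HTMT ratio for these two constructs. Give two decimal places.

Mean between = 1.45/6 = 0.2417.
Mean within-Aut = 0.78/1 = 0.7800; mean within-RF = 1.74/3 = 0.5800.
Geometric mean = √(0.7800 × 0.5800) = 0.6726.
HTMT = 0.2417 / 0.6726 = 0.36.

0.36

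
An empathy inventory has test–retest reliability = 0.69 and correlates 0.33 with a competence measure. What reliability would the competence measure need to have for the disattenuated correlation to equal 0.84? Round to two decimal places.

r_true = r_obs / √(r_xx · r_yy) ⇒ 0.84 = 0.33 / √(0.69 · r_yy).
√(0.69 · r_yy) = 0.33 / 0.84 = 0.3929; 0.69 · r_yy = 0.1544; r_yy = 0.1544 / 0.69 ≈ 0.22.

0.22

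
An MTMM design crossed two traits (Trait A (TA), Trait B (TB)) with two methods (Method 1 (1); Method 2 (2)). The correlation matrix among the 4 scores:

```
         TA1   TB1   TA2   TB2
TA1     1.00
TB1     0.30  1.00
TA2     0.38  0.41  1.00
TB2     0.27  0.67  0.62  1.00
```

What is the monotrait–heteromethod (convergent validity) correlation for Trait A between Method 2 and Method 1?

0.38

Same trait (TA), different methods: r(TA2, TA1) = 0.38.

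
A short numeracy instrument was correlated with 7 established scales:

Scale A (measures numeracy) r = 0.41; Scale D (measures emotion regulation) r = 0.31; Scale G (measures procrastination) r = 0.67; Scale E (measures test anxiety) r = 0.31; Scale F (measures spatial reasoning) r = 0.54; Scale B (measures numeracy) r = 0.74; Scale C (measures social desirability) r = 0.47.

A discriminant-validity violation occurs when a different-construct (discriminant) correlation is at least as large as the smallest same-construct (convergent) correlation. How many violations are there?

3

Convergent (same construct = numeracy): Scale A, Scale B.
Smallest convergent = 0.41. Discriminant values: 0.31, 0.67, 0.31, 0.54, 0.47; count ≥ 0.41 → 3.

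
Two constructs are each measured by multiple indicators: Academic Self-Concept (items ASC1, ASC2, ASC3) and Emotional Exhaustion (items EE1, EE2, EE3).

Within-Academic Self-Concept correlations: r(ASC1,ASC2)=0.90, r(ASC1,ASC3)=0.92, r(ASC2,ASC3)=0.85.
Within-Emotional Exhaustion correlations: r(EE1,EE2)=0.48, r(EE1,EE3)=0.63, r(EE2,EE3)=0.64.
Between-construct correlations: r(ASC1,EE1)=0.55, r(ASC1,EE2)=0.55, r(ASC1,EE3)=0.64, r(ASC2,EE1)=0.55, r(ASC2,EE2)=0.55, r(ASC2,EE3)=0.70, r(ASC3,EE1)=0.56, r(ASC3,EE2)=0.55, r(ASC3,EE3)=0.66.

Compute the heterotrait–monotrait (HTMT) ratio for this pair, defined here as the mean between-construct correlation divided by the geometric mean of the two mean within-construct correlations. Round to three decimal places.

0.819

Mean between = 5.31/9 = 0.5900.
Mean within-ASC = 2.67/3 = 0.8900; mean within-EE = 1.75/3 = 0.5833.
Geometric mean = √(0.8900 × 0.5833) = 0.7205.
HTMT = 0.5900 / 0.7205 = 0.819.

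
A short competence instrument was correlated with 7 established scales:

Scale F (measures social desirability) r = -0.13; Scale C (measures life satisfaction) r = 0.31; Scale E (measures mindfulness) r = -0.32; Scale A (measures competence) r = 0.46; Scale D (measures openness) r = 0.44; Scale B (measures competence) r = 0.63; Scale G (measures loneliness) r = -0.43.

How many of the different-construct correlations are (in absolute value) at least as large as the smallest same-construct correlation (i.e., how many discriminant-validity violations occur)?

Convergent (same construct = competence): Scale A, Scale B.
Smallest convergent = 0.46. Discriminant |r|: 0.13, 0.31, 0.32, 0.44, 0.43; count ≥ 0.46 → 0.

0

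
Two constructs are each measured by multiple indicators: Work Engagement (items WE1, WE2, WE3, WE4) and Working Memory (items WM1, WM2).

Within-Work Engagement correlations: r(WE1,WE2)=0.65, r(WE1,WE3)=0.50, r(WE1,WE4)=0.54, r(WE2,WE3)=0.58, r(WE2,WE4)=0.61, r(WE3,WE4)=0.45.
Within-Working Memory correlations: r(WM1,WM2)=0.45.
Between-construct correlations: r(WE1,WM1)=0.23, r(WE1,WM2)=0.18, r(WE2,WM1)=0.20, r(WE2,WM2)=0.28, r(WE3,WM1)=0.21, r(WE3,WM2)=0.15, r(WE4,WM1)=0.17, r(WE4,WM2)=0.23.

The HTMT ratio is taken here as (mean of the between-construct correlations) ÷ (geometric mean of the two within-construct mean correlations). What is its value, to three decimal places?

Mean heterotrait r = 1.65/8 = 0.2063.
Mean within-WE = 3.33/6 = 0.5550; mean within-WM = 0.45/1 = 0.4500.
Geometric mean = √(0.5550 × 0.4500) = 0.4997.
HTMT = 0.2063 / 0.4997 = 0.413.

0.413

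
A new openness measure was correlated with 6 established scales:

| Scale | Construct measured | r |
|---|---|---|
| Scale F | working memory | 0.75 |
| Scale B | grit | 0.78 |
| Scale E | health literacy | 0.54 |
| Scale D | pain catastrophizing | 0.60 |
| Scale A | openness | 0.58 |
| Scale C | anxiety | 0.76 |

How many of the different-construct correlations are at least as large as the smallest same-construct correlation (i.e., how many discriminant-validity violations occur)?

Convergent (same construct = openness): Scale A.
Smallest convergent = 0.58. Discriminant values: 0.75, 0.78, 0.54, 0.60, 0.76; count ≥ 0.58 → 4.

4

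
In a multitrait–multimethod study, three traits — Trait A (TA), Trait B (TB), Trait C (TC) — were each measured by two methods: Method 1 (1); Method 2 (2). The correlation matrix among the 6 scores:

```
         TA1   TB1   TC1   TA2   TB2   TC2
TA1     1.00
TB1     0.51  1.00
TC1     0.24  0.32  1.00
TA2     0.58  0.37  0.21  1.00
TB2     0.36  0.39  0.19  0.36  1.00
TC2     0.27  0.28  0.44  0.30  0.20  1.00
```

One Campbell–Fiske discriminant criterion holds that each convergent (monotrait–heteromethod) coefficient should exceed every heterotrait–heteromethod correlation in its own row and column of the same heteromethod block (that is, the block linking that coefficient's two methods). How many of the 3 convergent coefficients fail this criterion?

Each convergent coefficient versus the relevant comparison correlations:
TA (methods 1·2): 0.58 vs {0.36, 0.37, 0.27, 0.21} → pass.
TB (methods 1·2): 0.39 vs {0.37, 0.36, 0.28, 0.19} → pass.
TC (methods 1·2): 0.44 vs {0.21, 0.27, 0.19, 0.28} → pass.
0 of 3 fail.

0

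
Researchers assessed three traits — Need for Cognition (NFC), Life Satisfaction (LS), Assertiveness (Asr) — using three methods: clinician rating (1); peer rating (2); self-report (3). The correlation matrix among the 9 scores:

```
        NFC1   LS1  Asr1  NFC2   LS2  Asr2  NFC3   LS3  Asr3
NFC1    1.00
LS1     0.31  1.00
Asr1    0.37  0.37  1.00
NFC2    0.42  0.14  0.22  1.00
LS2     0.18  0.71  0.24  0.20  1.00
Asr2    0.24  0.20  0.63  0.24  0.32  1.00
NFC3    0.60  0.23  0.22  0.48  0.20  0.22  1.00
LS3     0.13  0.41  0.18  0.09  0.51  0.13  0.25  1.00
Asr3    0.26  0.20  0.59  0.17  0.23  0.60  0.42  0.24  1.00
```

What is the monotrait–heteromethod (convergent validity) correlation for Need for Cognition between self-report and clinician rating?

0.60

Same trait (NFC), different methods: r(NFC3, NFC1) = 0.60.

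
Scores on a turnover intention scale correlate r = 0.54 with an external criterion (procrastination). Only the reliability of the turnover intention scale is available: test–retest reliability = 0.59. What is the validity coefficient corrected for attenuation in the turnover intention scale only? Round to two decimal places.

0.70

Single correction: r_c = r_obs / √r_xx = 0.54 / √0.59 = 0.54 / 0.7681 ≈ 0.70.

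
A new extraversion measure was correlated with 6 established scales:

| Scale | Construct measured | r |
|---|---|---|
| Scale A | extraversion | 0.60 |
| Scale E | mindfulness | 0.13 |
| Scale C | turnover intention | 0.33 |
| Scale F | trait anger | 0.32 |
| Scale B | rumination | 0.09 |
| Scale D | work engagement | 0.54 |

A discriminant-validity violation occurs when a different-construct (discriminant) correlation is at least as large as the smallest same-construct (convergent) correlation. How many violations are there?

0

Convergent (same construct = extraversion): Scale A.
Smallest convergent = 0.60. Discriminant values: 0.13, 0.33, 0.32, 0.09, 0.54; count ≥ 0.60 → 0.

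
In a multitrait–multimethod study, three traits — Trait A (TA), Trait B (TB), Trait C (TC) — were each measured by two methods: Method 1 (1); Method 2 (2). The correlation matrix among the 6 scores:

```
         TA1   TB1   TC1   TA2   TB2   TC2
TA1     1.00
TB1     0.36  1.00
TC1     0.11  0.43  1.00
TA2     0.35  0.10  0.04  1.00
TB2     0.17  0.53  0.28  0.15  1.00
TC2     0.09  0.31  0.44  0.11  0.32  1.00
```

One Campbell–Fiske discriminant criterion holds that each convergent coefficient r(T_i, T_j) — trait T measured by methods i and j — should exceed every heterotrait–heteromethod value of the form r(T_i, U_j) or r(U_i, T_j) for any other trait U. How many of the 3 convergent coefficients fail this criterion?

Checking each validity diagonal entry against its comparison values:
TA (methods 1·2): 0.35 vs {0.17, 0.10, 0.09, 0.04} → pass.
TB (methods 1·2): 0.53 vs {0.10, 0.17, 0.31, 0.28} → pass.
TC (methods 1·2): 0.44 vs {0.04, 0.09, 0.28, 0.31} → pass.
0 of 3 fail.

0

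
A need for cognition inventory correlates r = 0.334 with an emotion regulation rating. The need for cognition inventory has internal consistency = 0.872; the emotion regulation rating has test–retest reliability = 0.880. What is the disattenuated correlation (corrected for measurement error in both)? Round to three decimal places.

0.381

r_true = r_obs / √(r_xx · r_yy) = 0.334 / √(0.872 × 0.880) = 0.334 / √0.767360 = 0.334 / 0.8760 ≈ 0.381.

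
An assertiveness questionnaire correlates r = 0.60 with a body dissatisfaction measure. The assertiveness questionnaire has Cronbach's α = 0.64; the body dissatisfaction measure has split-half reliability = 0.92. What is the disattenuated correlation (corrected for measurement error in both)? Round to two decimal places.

0.78

r_true = r_obs / √(r_xx · r_yy) = 0.60 / √(0.64 × 0.92) = 0.60 / √0.5888 = 0.60 / 0.7673 ≈ 0.78.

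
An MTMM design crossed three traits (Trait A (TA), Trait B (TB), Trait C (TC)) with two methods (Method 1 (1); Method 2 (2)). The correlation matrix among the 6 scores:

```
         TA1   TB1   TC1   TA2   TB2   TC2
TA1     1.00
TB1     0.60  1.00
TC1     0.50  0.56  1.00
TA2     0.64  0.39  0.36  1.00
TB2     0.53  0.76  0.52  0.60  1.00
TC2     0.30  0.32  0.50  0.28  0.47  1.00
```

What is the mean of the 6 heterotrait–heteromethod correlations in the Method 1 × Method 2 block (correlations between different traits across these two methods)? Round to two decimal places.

0.40

HTHM values (method 1 × method 2): 0.53, 0.30, 0.39, 0.32, 0.36, 0.52; mean = 2.42/6 = 0.40.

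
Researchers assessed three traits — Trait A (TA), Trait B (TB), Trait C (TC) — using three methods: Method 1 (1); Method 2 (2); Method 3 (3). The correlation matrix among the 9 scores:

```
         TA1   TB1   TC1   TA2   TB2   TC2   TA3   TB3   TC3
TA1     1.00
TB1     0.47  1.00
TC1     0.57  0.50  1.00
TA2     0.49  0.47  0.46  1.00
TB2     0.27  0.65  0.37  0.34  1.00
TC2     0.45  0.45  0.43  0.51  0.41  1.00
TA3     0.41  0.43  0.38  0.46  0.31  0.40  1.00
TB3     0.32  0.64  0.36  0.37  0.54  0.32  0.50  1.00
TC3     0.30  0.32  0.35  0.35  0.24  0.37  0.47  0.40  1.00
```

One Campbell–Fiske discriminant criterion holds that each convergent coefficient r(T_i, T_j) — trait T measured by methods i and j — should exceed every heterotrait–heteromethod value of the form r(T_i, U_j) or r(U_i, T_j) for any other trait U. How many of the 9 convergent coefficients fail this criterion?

4

Each convergent coefficient versus the relevant comparison correlations:
TA (methods 1·2): 0.49 vs {0.27, 0.47, 0.45, 0.46} → pass.
TA (methods 1·3): 0.41 vs {0.32, 0.43, 0.30, 0.38} → fail.
TA (methods 2·3): 0.46 vs {0.37, 0.31, 0.35, 0.40} → pass.
TB (methods 1·2): 0.65 vs {0.47, 0.27, 0.45, 0.37} → pass.
TB (methods 1·3): 0.64 vs {0.43, 0.32, 0.32, 0.36} → pass.
TB (methods 2·3): 0.54 vs {0.31, 0.37, 0.24, 0.32} → pass.
TC (methods 1·2): 0.43 vs {0.46, 0.45, 0.37, 0.45} → fail.
TC (methods 1·3): 0.35 vs {0.38, 0.30, 0.36, 0.32} → fail.
TC (methods 2·3): 0.37 vs {0.40, 0.35, 0.32, 0.24} → fail.
4 of 9 fail.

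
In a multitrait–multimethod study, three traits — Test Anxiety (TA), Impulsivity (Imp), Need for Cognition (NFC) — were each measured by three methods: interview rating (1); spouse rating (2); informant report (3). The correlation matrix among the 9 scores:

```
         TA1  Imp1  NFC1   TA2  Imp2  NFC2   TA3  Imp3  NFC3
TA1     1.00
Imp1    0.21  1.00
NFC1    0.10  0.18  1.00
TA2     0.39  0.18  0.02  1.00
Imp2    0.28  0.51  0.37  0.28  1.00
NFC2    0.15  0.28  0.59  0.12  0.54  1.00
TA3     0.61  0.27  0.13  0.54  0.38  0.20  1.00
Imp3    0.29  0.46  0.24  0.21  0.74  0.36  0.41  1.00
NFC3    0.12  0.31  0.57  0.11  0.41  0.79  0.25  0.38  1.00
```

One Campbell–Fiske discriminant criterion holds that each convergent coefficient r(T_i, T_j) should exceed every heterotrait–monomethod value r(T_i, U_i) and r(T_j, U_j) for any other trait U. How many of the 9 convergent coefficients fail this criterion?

Each convergent coefficient versus the relevant comparison correlations:
TA (methods 1·2): 0.39 vs {0.21, 0.28, 0.10, 0.12} → pass.
TA (methods 1·3): 0.61 vs {0.21, 0.41, 0.10, 0.25} → pass.
TA (methods 2·3): 0.54 vs {0.28, 0.41, 0.12, 0.25} → pass.
Imp (methods 1·2): 0.51 vs {0.21, 0.28, 0.18, 0.54} → fail.
Imp (methods 1·3): 0.46 vs {0.21, 0.41, 0.18, 0.38} → pass.
Imp (methods 2·3): 0.74 vs {0.28, 0.41, 0.54, 0.38} → pass.
NFC (methods 1·2): 0.59 vs {0.10, 0.12, 0.18, 0.54} → pass.
NFC (methods 1·3): 0.57 vs {0.10, 0.25, 0.18, 0.38} → pass.
NFC (methods 2·3): 0.79 vs {0.12, 0.25, 0.54, 0.38} → pass.
1 of 9 fail.

1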